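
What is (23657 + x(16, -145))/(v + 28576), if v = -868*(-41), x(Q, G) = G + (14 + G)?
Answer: 23381/64164 ≈ 0.36439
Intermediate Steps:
x(Q, G) = 14 + 2*G
v = 35588
(23657 + x(16, -145))/(v + 28576) = (23657 + (14 + 2*(-145)))/(35588 + 28576) = (23657 + (14 - 290))/64164 = (23657 - 276)*(1/64164) = 23381*(1/64164) = 23381/64164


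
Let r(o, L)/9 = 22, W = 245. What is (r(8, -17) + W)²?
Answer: 196249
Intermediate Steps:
r(o, L) = 198 (r(o, L) = 9*22 = 198)
(r(8, -17) + W)² = (198 + 245)² = 443² = 196249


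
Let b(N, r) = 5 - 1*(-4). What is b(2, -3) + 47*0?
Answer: 9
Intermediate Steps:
b(N, r) = 9 (b(N, r) = 5 + 4 = 9)
b(2, -3) + 47*0 = 9 + 47*0 = 9 + 0 = 9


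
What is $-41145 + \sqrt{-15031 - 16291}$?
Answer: $-41145 + i \sqrt{31322} \approx -41145.0 + 176.98 i$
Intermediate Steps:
$-41145 + \sqrt{-15031 - 16291} = -41145 + \sqrt{-31322} = -41145 + i \sqrt{31322}$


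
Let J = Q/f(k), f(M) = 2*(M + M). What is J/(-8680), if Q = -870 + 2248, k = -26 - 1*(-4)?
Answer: 689/381920 ≈ 0.0018040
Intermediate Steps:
k = -22 (k = -26 + 4 = -22)
Q = 1378
f(M) = 4*M (f(M) = 2*(2*M) = 4*M)
J = -689/44 (J = 1378/((4*(-22))) = 1378/(-88) = 1378*(-1/88) = -689/44 ≈ -15.659)
J/(-8680) = -689/44/(-8680) = -689/44*(-1/8680) = 689/381920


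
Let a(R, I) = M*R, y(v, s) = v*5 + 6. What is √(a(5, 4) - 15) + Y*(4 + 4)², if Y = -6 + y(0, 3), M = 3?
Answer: 0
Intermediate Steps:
y(v, s) = 6 + 5*v (y(v, s) = 5*v + 6 = 6 + 5*v)
a(R, I) = 3*R
Y = 0 (Y = -6 + (6 + 5*0) = -6 + (6 + 0) = -6 + 6 = 0)
√(a(5, 4) - 15) + Y*(4 + 4)² = √(3*5 - 15) + 0*(4 + 4)² = √(15 - 15) + 0*8² = √0 + 0*64 = 0 + 0 = 0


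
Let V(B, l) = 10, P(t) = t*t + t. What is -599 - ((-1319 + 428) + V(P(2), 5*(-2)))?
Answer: 282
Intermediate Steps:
P(t) = t + t² (P(t) = t² + t = t + t²)
-599 - ((-1319 + 428) + V(P(2), 5*(-2))) = -599 - ((-1319 + 428) + 10) = -599 - (-891 + 10) = -599 - 1*(-881) = -599 + 881 = 282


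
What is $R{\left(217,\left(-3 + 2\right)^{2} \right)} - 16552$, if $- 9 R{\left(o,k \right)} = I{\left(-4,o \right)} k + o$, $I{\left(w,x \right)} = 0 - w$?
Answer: $- \frac{149189}{9} \approx -16577.0$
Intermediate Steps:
$I{\left(w,x \right)} = - w$
$R{\left(o,k \right)} = - \frac{4 k}{9} - \frac{o}{9}$ ($R{\left(o,k \right)} = - \frac{\left(-1\right) \left(-4\right) k + o}{9} = - \frac{4 k + o}{9} = - \frac{o + 4 k}{9} = - \frac{4 k}{9} - \frac{o}{9}$)
$R{\left(217,\left(-3 + 2\right)^{2} \right)} - 16552 = \left(- \frac{4 \left(-3 + 2\right)^{2}}{9} - \frac{217}{9}\right) - 16552 = \left(- \frac{4 \left(-1\right)^{2}}{9} - \frac{217}{9}\right) - 16552 = \left(\left(- \frac{4}{9}\right) 1 - \frac{217}{9}\right) - 16552 = \left(- \frac{4}{9} - \frac{217}{9}\right) - 16552 = - \frac{221}{9} - 16552 = - \frac{149189}{9}$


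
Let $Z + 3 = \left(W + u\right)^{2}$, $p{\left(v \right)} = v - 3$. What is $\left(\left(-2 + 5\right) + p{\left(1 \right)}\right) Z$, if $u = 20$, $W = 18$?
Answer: $1441$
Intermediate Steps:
$p{\left(v \right)} = -3 + v$ ($p{\left(v \right)} = v - 3 = -3 + v$)
$Z = 1441$ ($Z = -3 + \left(18 + 20\right)^{2} = -3 + 38^{2} = -3 + 1444 = 1441$)
$\left(\left(-2 + 5\right) + p{\left(1 \right)}\right) Z = \left(\left(-2 + 5\right) + \left(-3 + 1\right)\right) 1441 = \left(3 - 2\right) 1441 = 1 \cdot 1441 = 1441$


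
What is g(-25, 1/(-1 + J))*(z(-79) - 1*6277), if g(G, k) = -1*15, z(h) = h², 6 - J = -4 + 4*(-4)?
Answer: 540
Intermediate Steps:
J = 26 (J = 6 - (-4 + 4*(-4)) = 6 - (-4 - 16) = 6 - 1*(-20) = 6 + 20 = 26)
g(G, k) = -15
g(-25, 1/(-1 + J))*(z(-79) - 1*6277) = -15*((-79)² - 1*6277) = -15*(6241 - 6277) = -15*(-36) = 540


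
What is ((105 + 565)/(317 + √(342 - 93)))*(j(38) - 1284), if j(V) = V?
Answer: -1890271/716 + 5963*√249/716 ≈ -2508.6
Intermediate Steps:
((105 + 565)/(317 + √(342 - 93)))*(j(38) - 1284) = ((105 + 565)/(317 + √(342 - 93)))*(38 - 1284) = (670/(317 + √249))*(-1246) = -834820/(317 + √249)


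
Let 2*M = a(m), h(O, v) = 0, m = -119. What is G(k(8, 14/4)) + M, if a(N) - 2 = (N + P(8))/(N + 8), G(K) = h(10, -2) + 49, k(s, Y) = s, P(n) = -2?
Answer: 11221/222 ≈ 50.545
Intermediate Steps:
G(K) = 49 (G(K) = 0 + 49 = 49)
a(N) = 2 + (-2 + N)/(8 + N) (a(N) = 2 + (N - 2)/(N + 8) = 2 + (-2 + N)/(8 + N))
M = 343/222 (M = ((14 + 3*(-119))/(8 - 119))/2 = ((14 - 357)/(-111))/2 = (-1/111*(-343))/2 = (1/2)*(343/111) = 343/222 ≈ 1.5450)
G(k(8, 14/4)) + M = 49 + 343/222 = 11221/222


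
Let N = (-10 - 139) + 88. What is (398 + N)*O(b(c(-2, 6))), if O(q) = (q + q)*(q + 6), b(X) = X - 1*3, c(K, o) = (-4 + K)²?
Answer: 867438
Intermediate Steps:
b(X) = -3 + X (b(X) = X - 3 = -3 + X)
O(q) = 2*q*(6 + q) (O(q) = (2*q)*(6 + q) = 2*q*(6 + q))
N = -61 (N = -149 + 88 = -61)
(398 + N)*O(b(c(-2, 6))) = (398 - 61)*(2*(-3 + (-4 - 2)²)*(6 + (-3 + (-4 - 2)²))) = 337*(2*(-3 + (-6)²)*(6 + (-3 + (-6)²))) = 337*(2*(-3 + 36)*(6 + (-3 + 36))) = 337*(2*33*(6 + 33)) = 337*(2*33*39) = 337*2574 = 867438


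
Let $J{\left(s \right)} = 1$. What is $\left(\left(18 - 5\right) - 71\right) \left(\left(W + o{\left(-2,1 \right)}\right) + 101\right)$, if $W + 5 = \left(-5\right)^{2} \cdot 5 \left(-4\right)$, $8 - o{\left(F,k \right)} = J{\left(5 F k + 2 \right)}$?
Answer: $23026$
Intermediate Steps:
$o{\left(F,k \right)} = 7$ ($o{\left(F,k \right)} = 8 - 1 = 7$)
$W = -505$ ($W = -5 + \left(-5\right)^{2} \cdot 5 \left(-4\right) = -5 + 25 \cdot 5 \left(-4\right) = -5 + 125 \left(-4\right) = -5 - 500 = -505$)
$\left(\left(18 - 5\right) - 71\right) \left(\left(W + o{\left(-2,1 \right)}\right) + 101\right) = \left(\left(18 - 5\right) - 71\right) \left(\left(-505 + 7\right) + 101\right) = \left(13 - 71\right) \left(-498 + 101\right) = \left(-58\right) \left(-397\right) = 23026$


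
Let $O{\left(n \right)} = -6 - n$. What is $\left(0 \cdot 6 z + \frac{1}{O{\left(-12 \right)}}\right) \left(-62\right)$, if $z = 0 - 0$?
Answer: $- \frac{31}{3} \approx -10.333$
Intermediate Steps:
$z = 0$ ($z = 0 + 0 = 0$)
$\left(0 \cdot 6 z + \frac{1}{O{\left(-12 \right)}}\right) \left(-62\right) = \left(0 \cdot 6 \cdot 0 + \frac{1}{-6 - -12}\right) \left(-62\right) = \left(0 \cdot 0 + \frac{1}{-6 + 12}\right) \left(-62\right) = \left(0 + \frac{1}{6}\right) \left(-62\right) = \frac{1}{6} \left(-62\right) = - \frac{31}{3}$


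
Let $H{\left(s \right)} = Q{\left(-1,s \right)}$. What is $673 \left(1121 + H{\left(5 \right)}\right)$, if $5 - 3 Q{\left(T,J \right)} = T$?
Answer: $755779$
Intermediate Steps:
$Q{\left(T,J \right)} = \frac{5}{3} - \frac{T}{3}$
$H{\left(s \right)} = 2$ ($H{\left(s \right)} = \frac{5}{3} - - \frac{1}{3} = \frac{5}{3} + \frac{1}{3} = 2$)
$673 \left(1121 + H{\left(5 \right)}\right) = 673 \left(1121 + 2\right) = 673 \cdot 1123 = 755779$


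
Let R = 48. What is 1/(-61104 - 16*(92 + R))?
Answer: -1/63344 ≈ -1.5787e-5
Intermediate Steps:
1/(-61104 - 16*(92 + R)) = 1/(-61104 - 16*(92 + 48)) = 1/(-61104 - 16*140) = 1/(-61104 - 2240) = 1/(-63344) = -1/63344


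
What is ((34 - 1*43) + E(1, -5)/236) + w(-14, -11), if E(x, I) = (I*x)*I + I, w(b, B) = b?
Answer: -1352/59 ≈ -22.915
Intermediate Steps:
E(x, I) = I + x*I² (E(x, I) = x*I² + I = I + x*I²)
((34 - 1*43) + E(1, -5)/236) + w(-14, -11) = ((34 - 1*43) - 5*(1 - 5*1)/236) - 14 = ((34 - 43) - 5*(1 - 5)*(1/236)) - 14 = (-9 - 5*(-4)*(1/236)) - 14 = (-9 + 20*(1/236)) - 14 = (-9 + 5/59) - 14 = -526/59 - 14 = -1352/59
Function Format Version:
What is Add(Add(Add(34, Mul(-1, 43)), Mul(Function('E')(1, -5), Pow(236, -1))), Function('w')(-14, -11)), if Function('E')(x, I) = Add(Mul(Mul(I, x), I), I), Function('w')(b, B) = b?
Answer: Rational(-1352, 59) ≈ -22.915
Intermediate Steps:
Function('E')(x, I) = Add(I, Mul(x, Pow(I, 2))) (Function('E')(x, I) = Add(Mul(x, Pow(I, 2)), I) = Add(I, Mul(x, Pow(I, 2))))
Add(Add(Add(34, Mul(-1, 43)), Mul(Function('E')(1, -5), Pow(236, -1))), Function('w')(-14, -11)) = Add(Add(Add(34, Mul(-1, 43)), Mul(Mul(-5, Add(1, Mul(-5, 1))), Pow(236, -1))), -14) = Add(Add(Add(34, -43), Mul(Mul(-5, Add(1, -5)), Rational(1, 236))), -14) = Add(Add(-9, Mul(Mul(-5, -4), Rational(1, 236))), -14) = Add(Add(-9, Mul(20, Rational(1, 236))), -14) = Add(Add(-9, Rational(5, 59)), -14) = Add(Rational(-526, 59), -14) = Rational(-1352, 59)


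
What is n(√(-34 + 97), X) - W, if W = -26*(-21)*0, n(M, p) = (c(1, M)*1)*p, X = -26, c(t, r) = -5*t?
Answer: 130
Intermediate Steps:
n(M, p) = -5*p (n(M, p) = (-5*1*1)*p = (-5*1)*p = -5*p)
W = 0 (W = 546*0 = 0)
n(√(-34 + 97), X) - W = -5*(-26) - 1*0 = 130 + 0 = 130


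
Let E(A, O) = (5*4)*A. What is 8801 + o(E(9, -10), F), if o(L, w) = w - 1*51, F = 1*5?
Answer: 8755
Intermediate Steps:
F = 5
E(A, O) = 20*A
o(L, w) = -51 + w (o(L, w) = w - 51 = -51 + w)
8801 + o(E(9, -10), F) = 8801 + (-51 + 5) = 8801 - 46 = 8755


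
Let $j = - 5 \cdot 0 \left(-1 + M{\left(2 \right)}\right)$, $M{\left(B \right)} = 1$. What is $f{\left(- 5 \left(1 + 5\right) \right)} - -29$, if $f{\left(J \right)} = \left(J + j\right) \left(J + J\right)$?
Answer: $1829$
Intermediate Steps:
$j = 0$ ($j = - 5 \cdot 0 \left(-1 + 1\right) = - 5 \cdot 0 \cdot 0 = \left(-5\right) 0 = 0$)
$f{\left(J \right)} = 2 J^{2}$ ($f{\left(J \right)} = \left(J + 0\right) \left(J + J\right) = J 2 J = 2 J^{2}$)
$f{\left(- 5 \left(1 + 5\right) \right)} - -29 = 2 \left(- 5 \left(1 + 5\right)\right)^{2} - -29 = 2 \left(\left(-5\right) 6\right)^{2} + 29 = 2 \left(-30\right)^{2} + 29 = 2 \cdot 900 + 29 = 1800 + 29 = 1829$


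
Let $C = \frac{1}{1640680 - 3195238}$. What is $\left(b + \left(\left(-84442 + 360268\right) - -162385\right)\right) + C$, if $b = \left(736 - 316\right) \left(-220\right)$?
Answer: $\frac{537583256537}{1554558} \approx 3.4581 \cdot 10^{5}$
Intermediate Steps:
$C = - \frac{1}{1554558}$ ($C = \frac{1}{-1554558} = - \frac{1}{1554558} \approx -6.4327 \cdot 10^{-7}$)
$b = -92400$ ($b = 420 \left(-220\right) = -92400$)
$\left(b + \left(\left(-84442 + 360268\right) - -162385\right)\right) + C = \left(-92400 + \left(\left(-84442 + 360268\right) - -162385\right)\right) - \frac{1}{1554558} = \left(-92400 + \left(275826 + \left(-198369 + 360754\right)\right)\right) - \frac{1}{1554558} = \left(-92400 + \left(275826 + 162385\right)\right) - \frac{1}{1554558} = \left(-92400 + 438211\right) - \frac{1}{1554558} = 345811 - \frac{1}{1554558} = \frac{537583256537}{1554558}$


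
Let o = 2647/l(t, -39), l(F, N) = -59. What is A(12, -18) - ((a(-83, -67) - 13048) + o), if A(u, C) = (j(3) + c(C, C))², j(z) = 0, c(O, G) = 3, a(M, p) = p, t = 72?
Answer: 776963/59 ≈ 13169.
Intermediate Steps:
o = -2647/59 (o = 2647/(-59) = 2647*(-1/59) = -2647/59 ≈ -44.864)
A(u, C) = 9 (A(u, C) = (0 + 3)² = 3² = 9)
A(12, -18) - ((a(-83, -67) - 13048) + o) = 9 - ((-67 - 13048) - 2647/59) = 9 - (-13115 - 2647/59) = 9 - 1*(-776432/59) = 9 + 776432/59 = 776963/59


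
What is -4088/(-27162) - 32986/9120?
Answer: -71556931/20643120 ≈ -3.4664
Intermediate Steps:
-4088/(-27162) - 32986/9120 = -4088*(-1/27162) - 32986*1/9120 = 2044/13581 - 16493/4560 = -71556931/20643120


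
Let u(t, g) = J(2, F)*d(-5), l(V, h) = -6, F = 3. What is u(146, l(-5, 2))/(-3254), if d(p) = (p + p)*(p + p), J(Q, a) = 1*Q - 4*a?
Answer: 500/1627 ≈ 0.30731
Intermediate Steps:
J(Q, a) = Q - 4*a
d(p) = 4*p**2 (d(p) = (2*p)*(2*p) = 4*p**2)
u(t, g) = -1000 (u(t, g) = (2 - 4*3)*(4*(-5)**2) = (2 - 12)*(4*25) = -10*100 = -1000)
u(146, l(-5, 2))/(-3254) = -1000/(-3254) = -1000*(-1/3254) = 500/1627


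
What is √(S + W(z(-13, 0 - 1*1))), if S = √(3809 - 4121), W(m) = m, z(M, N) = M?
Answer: √(-13 + 2*I*√78) ≈ 2.1133 + 4.1792*I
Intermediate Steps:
S = 2*I*√78 (S = √(-312) = 2*I*√78 ≈ 17.664*I)
√(S + W(z(-13, 0 - 1*1))) = √(2*I*√78 - 13) = √(-13 + 2*I*√78)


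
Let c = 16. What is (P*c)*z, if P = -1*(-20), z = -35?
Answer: -11200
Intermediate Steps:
P = 20
(P*c)*z = (20*16)*(-35) = 320*(-35) = -11200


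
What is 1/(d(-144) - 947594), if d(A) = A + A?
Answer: -1/947882 ≈ -1.0550e-6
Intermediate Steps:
d(A) = 2*A
1/(d(-144) - 947594) = 1/(2*(-144) - 947594) = 1/(-288 - 947594) = 1/(-947882) = -1/947882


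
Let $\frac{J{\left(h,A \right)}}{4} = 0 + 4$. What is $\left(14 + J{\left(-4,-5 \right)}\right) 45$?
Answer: $1350$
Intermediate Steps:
$J{\left(h,A \right)} = 16$ ($J{\left(h,A \right)} = 4 \left(0 + 4\right) = 4 \cdot 4 = 16$)
$\left(14 + J{\left(-4,-5 \right)}\right) 45 = \left(14 + 16\right) 45 = 30 \cdot 45 = 1350$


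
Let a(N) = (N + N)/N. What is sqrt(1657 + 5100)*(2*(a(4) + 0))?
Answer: 4*sqrt(6757) ≈ 328.80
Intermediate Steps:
a(N) = 2 (a(N) = (2*N)/N = 2)
sqrt(1657 + 5100)*(2*(a(4) + 0)) = sqrt(1657 + 5100)*(2*(2 + 0)) = sqrt(6757)*(2*2) = sqrt(6757)*4 = 4*sqrt(6757)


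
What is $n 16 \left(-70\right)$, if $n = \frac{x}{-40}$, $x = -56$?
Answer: $-1568$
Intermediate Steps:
$n = \frac{7}{5}$ ($n = - \frac{56}{-40} = \left(-56\right) \left(- \frac{1}{40}\right) = \frac{7}{5} \approx 1.4$)
$n 16 \left(-70\right) = \frac{7}{5} \cdot 16 \left(-70\right) = \frac{112}{5} \left(-70\right) = -1568$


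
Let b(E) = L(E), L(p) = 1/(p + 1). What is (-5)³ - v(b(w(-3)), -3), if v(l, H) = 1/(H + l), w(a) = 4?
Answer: -1745/14 ≈ -124.64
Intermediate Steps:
L(p) = 1/(1 + p)
b(E) = 1/(1 + E)
(-5)³ - v(b(w(-3)), -3) = (-5)³ - 1/(-3 + 1/(1 + 4)) = -125 - 1/(-3 + 1/5) = -125 - 1/(-3 + ⅕) = -125 - 1/(-14/5) = -125 - 1*(-5/14) = -125 + 5/14 = -1745/14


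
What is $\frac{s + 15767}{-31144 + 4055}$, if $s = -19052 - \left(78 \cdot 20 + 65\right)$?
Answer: $\frac{4910}{27089} \approx 0.18125$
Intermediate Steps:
$s = -20677$ ($s = -19052 - \left(1560 + 65\right) = -19052 - 1625 = -20677$)
$\frac{s + 15767}{-31144 + 4055} = \frac{-20677 + 15767}{-31144 + 4055} = - \frac{4910}{-27089} = \left(-4910\right) \left(- \frac{1}{27089}\right) = \frac{4910}{27089}$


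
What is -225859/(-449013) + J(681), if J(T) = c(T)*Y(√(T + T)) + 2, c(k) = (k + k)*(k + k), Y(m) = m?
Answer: 1123885/449013 + 1855044*√1362 ≈ 6.8461e+7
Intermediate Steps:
c(k) = 4*k² (c(k) = (2*k)*(2*k) = 4*k²)
J(T) = 2 + 4*√2*T^(5/2) (J(T) = (4*T²)*√(T + T) + 2 = (4*T²)*√(2*T) + 2 = (4*T²)*(√2*√T) + 2 = 4*√2*T^(5/2) + 2 = 2 + 4*√2*T^(5/2))
-225859/(-449013) + J(681) = -225859/(-449013) + (2 + 4*√2*681^(5/2)) = -225859*(-1/449013) + (2 + 4*√2*(463761*√681)) = 225859/449013 + (2 + 1855044*√1362) = 1123885/449013 + 1855044*√1362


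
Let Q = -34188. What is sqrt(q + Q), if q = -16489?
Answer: I*sqrt(50677) ≈ 225.12*I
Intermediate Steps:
sqrt(q + Q) = sqrt(-16489 - 34188) = sqrt(-50677) = I*sqrt(50677)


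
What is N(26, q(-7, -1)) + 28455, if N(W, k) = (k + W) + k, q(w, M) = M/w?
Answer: 199369/7 ≈ 28481.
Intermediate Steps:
N(W, k) = W + 2*k (N(W, k) = (W + k) + k = W + 2*k)
N(26, q(-7, -1)) + 28455 = (26 + 2*(-1/(-7))) + 28455 = (26 + 2*(-1*(-⅐))) + 28455 = (26 + 2*(⅐)) + 28455 = (26 + 2/7) + 28455 = 184/7 + 28455 = 199369/7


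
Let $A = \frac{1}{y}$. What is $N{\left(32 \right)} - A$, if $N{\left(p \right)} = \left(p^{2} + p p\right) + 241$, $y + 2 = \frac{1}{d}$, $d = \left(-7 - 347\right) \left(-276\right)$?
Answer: $\frac{447384327}{195407} \approx 2289.5$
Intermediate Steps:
$d = 97704$ ($d = \left(-354\right) \left(-276\right) = 97704$)
$y = - \frac{195407}{97704}$ ($y = -2 + \frac{1}{97704} = - \frac{195407}{97704} \approx -2.0$)
$N{\left(p \right)} = 241 + 2 p^{2}$ ($N{\left(p \right)} = \left(p^{2} + p^{2}\right) + 241 = 2 p^{2} + 241 = 241 + 2 p^{2}$)
$A = - \frac{97704}{195407}$ ($A = \frac{1}{- \frac{195407}{97704}} = - \frac{97704}{195407} \approx -0.5$)
$N{\left(32 \right)} - A = \left(241 + 2 \cdot 32^{2}\right) - - \frac{97704}{195407} = \left(241 + 2 \cdot 1024\right) + \frac{97704}{195407} = \left(241 + 2048\right) + \frac{97704}{195407} = 2289 + \frac{97704}{195407} = \frac{447384327}{195407}$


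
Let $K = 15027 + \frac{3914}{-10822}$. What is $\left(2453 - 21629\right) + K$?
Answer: $- \frac{22452196}{5411} \approx -4149.4$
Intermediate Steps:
$K = \frac{81309140}{5411}$ ($K = 15027 + 3914 \left(- \frac{1}{10822}\right) = 15027 - \frac{1957}{5411} = \frac{81309140}{5411} \approx 15027.0$)
$\left(2453 - 21629\right) + K = \left(2453 - 21629\right) + \frac{81309140}{5411} = -19176 + \frac{81309140}{5411} = - \frac{22452196}{5411}$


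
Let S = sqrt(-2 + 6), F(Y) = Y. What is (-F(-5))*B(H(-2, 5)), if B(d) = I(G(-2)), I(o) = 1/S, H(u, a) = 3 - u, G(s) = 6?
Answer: 5/2 ≈ 2.5000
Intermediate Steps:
S = 2 (S = sqrt(4) = 2)
I(o) = 1/2
B(d) = 1/2
(-F(-5))*B(H(-2, 5)) = -1*(-5)*(1/2) = 5*(1/2) = 5/2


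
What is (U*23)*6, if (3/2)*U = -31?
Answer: -2852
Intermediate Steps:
U = -62/3 (U = (2/3)*(-31) = -62/3 ≈ -20.667)
(U*23)*6 = -62/3*23*6 = -1426/3*6 = -2852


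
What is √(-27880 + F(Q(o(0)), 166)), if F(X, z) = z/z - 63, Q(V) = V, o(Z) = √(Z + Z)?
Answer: I*√27942 ≈ 167.16*I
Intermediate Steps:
o(Z) = √2*√Z (o(Z) = √(2*Z) = √2*√Z)
F(X, z) = -62 (F(X, z) = 1 - 63 = -62)
√(-27880 + F(Q(o(0)), 166)) = √(-27880 - 62) = √(-27942) = I*√27942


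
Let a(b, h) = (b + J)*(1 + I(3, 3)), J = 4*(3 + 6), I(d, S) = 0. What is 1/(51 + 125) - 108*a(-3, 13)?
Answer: -627263/176 ≈ -3564.0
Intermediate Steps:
J = 36 (J = 4*9 = 36)
a(b, h) = 36 + b (a(b, h) = (b + 36)*(1 + 0) = (36 + b)*1 = 36 + b)
1/(51 + 125) - 108*a(-3, 13) = 1/(51 + 125) - 108*(36 - 3) = 1/176 - 108*33 = 1/176 - 3564 = -627263/176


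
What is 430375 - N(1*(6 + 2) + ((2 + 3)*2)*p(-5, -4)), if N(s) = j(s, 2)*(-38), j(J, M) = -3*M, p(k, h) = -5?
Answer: 430147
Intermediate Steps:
N(s) = 228 (N(s) = -3*2*(-38) = -6*(-38) = 228)
430375 - N(1*(6 + 2) + ((2 + 3)*2)*p(-5, -4)) = 430375 - 1*228 = 430375 - 228 = 430147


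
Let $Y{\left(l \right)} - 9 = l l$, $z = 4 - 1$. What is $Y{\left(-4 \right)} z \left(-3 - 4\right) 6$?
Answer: $-3150$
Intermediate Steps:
$z = 3$ ($z = 4 - 1 = 3$)
$Y{\left(l \right)} = 9 + l^{2}$ ($Y{\left(l \right)} = 9 + l l = 9 + l^{2}$)
$Y{\left(-4 \right)} z \left(-3 - 4\right) 6 = \left(9 + \left(-4\right)^{2}\right) 3 \left(-3 - 4\right) 6 = \left(9 + 16\right) 3 \left(-3 - 4\right) 6 = 25 \cdot 3 \left(-7\right) 6 = 25 \left(\left(-21\right) 6\right) = 25 \left(-126\right) = -3150$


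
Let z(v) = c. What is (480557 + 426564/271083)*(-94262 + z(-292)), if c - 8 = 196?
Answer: -4084351384599370/90361 ≈ -4.5200e+10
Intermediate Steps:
c = 204 (c = 8 + 196 = 204)
z(v) = 204
(480557 + 426564/271083)*(-94262 + z(-292)) = (480557 + 426564/271083)*(-94262 + 204) = (480557 + 426564*(1/271083))*(-94058) = (480557 + 142188/90361)*(-94058) = (43423753265/90361)*(-94058) = -4084351384599370/90361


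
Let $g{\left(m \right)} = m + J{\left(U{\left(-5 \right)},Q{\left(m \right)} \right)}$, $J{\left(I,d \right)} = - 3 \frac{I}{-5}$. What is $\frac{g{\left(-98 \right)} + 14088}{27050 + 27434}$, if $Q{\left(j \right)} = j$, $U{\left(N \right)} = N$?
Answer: $\frac{13987}{54484} \approx 0.25672$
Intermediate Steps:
$J{\left(I,d \right)} = \frac{3 I}{5}$ ($J{\left(I,d \right)} = - 3 I \left(- \frac{1}{5}\right) = - 3 \left(- \frac{I}{5}\right) = \frac{3 I}{5}$)
$g{\left(m \right)} = -3 + m$ ($g{\left(m \right)} = m + \frac{3}{5} \left(-5\right) = m - 3 = -3 + m$)
$\frac{g{\left(-98 \right)} + 14088}{27050 + 27434} = \frac{\left(-3 - 98\right) + 14088}{27050 + 27434} = \frac{-101 + 14088}{54484} = 13987 \cdot \frac{1}{54484} = \frac{13987}{54484}$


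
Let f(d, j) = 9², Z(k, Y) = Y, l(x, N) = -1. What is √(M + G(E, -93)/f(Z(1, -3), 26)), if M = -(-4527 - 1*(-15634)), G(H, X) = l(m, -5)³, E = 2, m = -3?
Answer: 2*I*√224917/9 ≈ 105.39*I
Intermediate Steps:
f(d, j) = 81
G(H, X) = -1 (G(H, X) = (-1)³ = -1)
M = -11107 (M = -(-4527 + 15634) = -1*11107 = -11107)
√(M + G(E, -93)/f(Z(1, -3), 26)) = √(-11107 - 1/81) = √(-899668/81) = 2*I*√224917/9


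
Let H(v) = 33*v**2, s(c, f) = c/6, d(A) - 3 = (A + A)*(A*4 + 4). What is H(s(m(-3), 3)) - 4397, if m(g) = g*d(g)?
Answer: 68245/4 ≈ 17061.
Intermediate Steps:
d(A) = 3 + 2*A*(4 + 4*A) (d(A) = 3 + (A + A)*(A*4 + 4) = 3 + (2*A)*(4*A + 4) = 3 + (2*A)*(4 + 4*A) = 3 + 2*A*(4 + 4*A))
m(g) = g*(3 + 8*g + 8*g**2)
s(c, f) = c/6 (s(c, f) = c*(1/6) = c/6)
H(s(m(-3), 3)) - 4397 = 33*((-3*(3 + 8*(-3) + 8*(-3)**2))/6)**2 - 4397 = 33*((-3*(3 - 24 + 8*9))/6)**2 - 4397 = 33*((-3*(3 - 24 + 72))/6)**2 - 4397 = 33*((-3*51)/6)**2 - 4397 = 33*((1/6)*(-153))**2 - 4397 = 33*(-51/2)**2 - 4397 = 33*(2601/4) - 4397 = 85833/4 - 4397 = 68245/4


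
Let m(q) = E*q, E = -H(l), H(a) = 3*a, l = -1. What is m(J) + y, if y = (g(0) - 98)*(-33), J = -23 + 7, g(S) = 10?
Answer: 2856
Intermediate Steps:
E = 3 (E = -3*(-1) = -1*(-3) = 3)
J = -16
m(q) = 3*q
y = 2904 (y = (10 - 98)*(-33) = -88*(-33) = 2904)
m(J) + y = 3*(-16) + 2904 = -48 + 2904 = 2856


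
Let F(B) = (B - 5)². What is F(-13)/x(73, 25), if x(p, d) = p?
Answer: 324/73 ≈ 4.4384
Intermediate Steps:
F(B) = (-5 + B)²
F(-13)/x(73, 25) = (-5 - 13)²/73 = (-18)²*(1/73) = 324*(1/73) = 324/73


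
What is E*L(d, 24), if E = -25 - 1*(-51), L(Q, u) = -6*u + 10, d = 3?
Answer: -3484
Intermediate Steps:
L(Q, u) = 10 - 6*u
E = 26 (E = -25 + 51 = 26)
E*L(d, 24) = 26*(10 - 6*24) = 26*(10 - 144) = 26*(-134) = -3484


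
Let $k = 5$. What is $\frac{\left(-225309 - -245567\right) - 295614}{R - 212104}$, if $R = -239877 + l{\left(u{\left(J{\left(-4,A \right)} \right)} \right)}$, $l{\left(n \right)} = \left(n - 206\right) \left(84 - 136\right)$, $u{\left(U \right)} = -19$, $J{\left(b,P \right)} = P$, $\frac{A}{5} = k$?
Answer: $\frac{275356}{440281} \approx 0.62541$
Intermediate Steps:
$A = 25$ ($A = 5 \cdot 5 = 25$)
$l{\left(n \right)} = 10712 - 52 n$ ($l{\left(n \right)} = \left(-206 + n\right) \left(-52\right) = 10712 - 52 n$)
$R = -228177$ ($R = -239877 + \left(10712 - -988\right) = -239877 + \left(10712 + 988\right) = -239877 + 11700 = -228177$)
$\frac{\left(-225309 - -245567\right) - 295614}{R - 212104} = \frac{\left(-225309 - -245567\right) - 295614}{-228177 - 212104} = \frac{\left(-225309 + 245567\right) - 295614}{-440281} = \left(20258 - 295614\right) \left(- \frac{1}{440281}\right) = \left(-275356\right) \left(- \frac{1}{440281}\right) = \frac{275356}{440281}$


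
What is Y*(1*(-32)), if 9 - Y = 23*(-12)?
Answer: -9120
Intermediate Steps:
Y = 285 (Y = 9 - 23*(-12) = 9 - 1*(-276) = 9 + 276 = 285)
Y*(1*(-32)) = 285*(1*(-32)) = 285*(-32) = -9120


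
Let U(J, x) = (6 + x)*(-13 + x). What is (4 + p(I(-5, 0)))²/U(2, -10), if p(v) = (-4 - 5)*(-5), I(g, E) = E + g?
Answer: 2401/92 ≈ 26.098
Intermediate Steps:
U(J, x) = (-13 + x)*(6 + x)
p(v) = 45 (p(v) = -9*(-5) = 45)
(4 + p(I(-5, 0)))²/U(2, -10) = (4 + 45)²/(-78 + (-10)² - 7*(-10)) = 49²/(-78 + 100 + 70) = 2401/92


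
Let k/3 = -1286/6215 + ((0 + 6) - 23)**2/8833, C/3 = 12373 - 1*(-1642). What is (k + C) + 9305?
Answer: 256267012631/4990645 ≈ 51350.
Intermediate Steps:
C = 42045 (C = 3*(12373 - 1*(-1642)) = 3*(12373 + 1642) = 3*14015 = 42045)
k = -2608119/4990645 (k = 3*(-1286/6215 + ((0 + 6) - 23)**2/8833) = 3*(-1286*1/6215 + (6 - 23)**2*(1/8833)) = 3*(-1286/6215 + (-17)**2*(1/8833)) = 3*(-1286/6215 + 289*(1/8833)) = 3*(-1286/6215 + 289/8833) = 3*(-869373/4990645) = -2608119/4990645 ≈ -0.52260)
(k + C) + 9305 = (-2608119/4990645 + 42045) + 9305 = 209829060906/4990645 + 9305 = 256267012631/4990645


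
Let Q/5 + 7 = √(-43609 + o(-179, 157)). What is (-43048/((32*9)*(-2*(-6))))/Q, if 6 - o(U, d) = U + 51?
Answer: 37667/94011840 + 5381*I*√1739/18802368 ≈ 0.00040066 + 0.011934*I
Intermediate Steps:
o(U, d) = -45 - U (o(U, d) = 6 - (U + 51) = 6 - (51 + U) = 6 + (-51 - U) = -45 - U)
Q = -35 + 25*I*√1739 (Q = -35 + 5*√(-43609 + (-45 - 1*(-179))) = -35 + 5*√(-43609 + (-45 + 179)) = -35 + 5*√(-43609 + 134) = -35 + 5*√(-43475) = -35 + 5*(5*I*√1739) = -35 + 25*I*√1739 ≈ -35.0 + 1042.5*I)
(-43048/((32*9)*(-2*(-6))))/Q = (-43048/((32*9)*(-2*(-6))))/(-35 + 25*I*√1739) = (-43048/(288*12))/(-35 + 25*I*√1739) = (-43048/3456)/(-35 + 25*I*√1739) = (-43048*1/3456)/(-35 + 25*I*√1739) = -5381/(432*(-35 + 25*I*√1739))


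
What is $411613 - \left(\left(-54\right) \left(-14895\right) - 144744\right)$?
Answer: $-247973$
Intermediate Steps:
$411613 - \left(\left(-54\right) \left(-14895\right) - 144744\right) = 411613 - \left(804330 - 144744\right) = 411613 - 659586 = -247973$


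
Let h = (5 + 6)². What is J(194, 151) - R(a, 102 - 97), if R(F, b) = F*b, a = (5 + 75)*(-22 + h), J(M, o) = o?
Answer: -39449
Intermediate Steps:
h = 121 (h = 11² = 121)
a = 7920 (a = (5 + 75)*(-22 + 121) = 80*99 = 7920)
J(194, 151) - R(a, 102 - 97) = 151 - 7920*(102 - 97) = 151 - 7920*5 = 151 - 1*39600 = 151 - 39600 = -39449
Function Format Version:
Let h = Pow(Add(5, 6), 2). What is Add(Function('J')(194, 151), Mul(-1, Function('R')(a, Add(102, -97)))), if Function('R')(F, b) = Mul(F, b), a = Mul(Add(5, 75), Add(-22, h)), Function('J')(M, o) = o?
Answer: -39449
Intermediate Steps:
h = 121 (h = Pow(11, 2) = 121)
a = 7920 (a = Mul(Add(5, 75), Add(-22, 121)) = Mul(80, 99) = 7920)
Add(Function('J')(194, 151), Mul(-1, Function('R')(a, Add(102, -97)))) = Add(151, Mul(-1, Mul(7920, Add(102, -97)))) = Add(151, Mul(-1, Mul(7920, 5))) = Add(151, Mul(-1, 39600)) = Add(151, -39600) = -39449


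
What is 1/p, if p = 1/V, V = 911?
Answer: 911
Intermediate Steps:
p = 1/911 ≈ 0.0010977
1/p = 1/(1/911) = 911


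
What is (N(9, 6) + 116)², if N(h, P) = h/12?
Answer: 218089/16 ≈ 13631.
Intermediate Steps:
N(h, P) = h/12 (N(h, P) = h*(1/12) = h/12)
(N(9, 6) + 116)² = ((1/12)*9 + 116)² = (¾ + 116)² = (467/4)² = 218089/16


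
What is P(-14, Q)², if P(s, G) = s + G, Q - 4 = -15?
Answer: 625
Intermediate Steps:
Q = -11 (Q = 4 - 15 = -11)
P(s, G) = G + s
P(-14, Q)² = (-11 - 14)² = (-25)² = 625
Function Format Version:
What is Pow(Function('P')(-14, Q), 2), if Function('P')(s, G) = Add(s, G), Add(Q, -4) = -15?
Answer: 625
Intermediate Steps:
Q = -11 (Q = Add(4, -15) = -11)
Function('P')(s, G) = Add(G, s)
Pow(Function('P')(-14, Q), 2) = Pow(Add(-11, -14), 2) = Pow(-25, 2) = 625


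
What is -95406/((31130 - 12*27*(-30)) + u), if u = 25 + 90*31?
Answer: -31802/14555 ≈ -2.1850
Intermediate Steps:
u = 2815 (u = 25 + 2790 = 2815)
-95406/((31130 - 12*27*(-30)) + u) = -95406/((31130 - 12*27*(-30)) + 2815) = -95406/((31130 - 324*(-30)) + 2815) = -95406/((31130 + 9720) + 2815) = -95406/(40850 + 2815) = -95406/43665 = -95406*1/43665 = -31802/14555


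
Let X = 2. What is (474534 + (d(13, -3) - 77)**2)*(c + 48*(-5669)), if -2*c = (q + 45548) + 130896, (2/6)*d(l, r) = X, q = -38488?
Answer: -163578236750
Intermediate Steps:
d(l, r) = 6 (d(l, r) = 3*2 = 6)
c = -68978 (c = -((-38488 + 45548) + 130896)/2 = -(7060 + 130896)/2 = -1/2*137956 = -68978)
(474534 + (d(13, -3) - 77)**2)*(c + 48*(-5669)) = (474534 + (6 - 77)**2)*(-68978 + 48*(-5669)) = (474534 + (-71)**2)*(-68978 - 272112) = (474534 + 5041)*(-341090) = 479575*(-341090) = -163578236750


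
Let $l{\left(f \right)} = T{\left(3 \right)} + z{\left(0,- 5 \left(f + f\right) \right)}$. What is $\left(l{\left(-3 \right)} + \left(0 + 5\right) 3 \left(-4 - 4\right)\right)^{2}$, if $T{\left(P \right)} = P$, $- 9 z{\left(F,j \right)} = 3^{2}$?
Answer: $13924$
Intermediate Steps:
$z{\left(F,j \right)} = -1$ ($z{\left(F,j \right)} = - \frac{3^{2}}{9} = \left(- \frac{1}{9}\right) 9 = -1$)
$l{\left(f \right)} = 2$ ($l{\left(f \right)} = 3 - 1 = 2$)
$\left(l{\left(-3 \right)} + \left(0 + 5\right) 3 \left(-4 - 4\right)\right)^{2} = \left(2 + \left(0 + 5\right) 3 \left(-4 - 4\right)\right)^{2} = \left(2 + 5 \cdot 3 \left(-8\right)\right)^{2} = \left(2 + 15 \left(-8\right)\right)^{2} = \left(2 - 120\right)^{2} = \left(-118\right)^{2} = 13924$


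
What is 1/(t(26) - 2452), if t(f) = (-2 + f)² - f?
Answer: -1/1902 ≈ -0.00052576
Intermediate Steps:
1/(t(26) - 2452) = 1/(((-2 + 26)² - 1*26) - 2452) = 1/((24² - 26) - 2452) = 1/((576 - 26) - 2452) = 1/(550 - 2452) = 1/(-1902) = -1/1902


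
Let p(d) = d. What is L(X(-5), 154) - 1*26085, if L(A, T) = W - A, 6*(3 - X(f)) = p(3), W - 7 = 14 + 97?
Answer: -51939/2 ≈ -25970.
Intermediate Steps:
W = 118 (W = 7 + (14 + 97) = 7 + 111 = 118)
X(f) = 5/2 (X(f) = 3 - ⅙*3 = 3 - ½ = 5/2)
L(A, T) = 118 - A
L(X(-5), 154) - 1*26085 = (118 - 1*5/2) - 1*26085 = (118 - 5/2) - 26085 = 231/2 - 26085 = -51939/2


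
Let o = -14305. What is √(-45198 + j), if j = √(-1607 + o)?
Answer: √(-45198 + 6*I*√442) ≈ 0.2967 + 212.6*I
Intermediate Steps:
j = 6*I*√442 (j = √(-1607 - 14305) = √(-15912) = 6*I*√442 ≈ 126.14*I)
√(-45198 + j) = √(-45198 + 6*I*√442)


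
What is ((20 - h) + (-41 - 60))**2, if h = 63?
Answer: 20736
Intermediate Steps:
((20 - h) + (-41 - 60))**2 = ((20 - 1*63) + (-41 - 60))**2 = ((20 - 63) - 101)**2 = (-43 - 101)**2 = (-144)**2 = 20736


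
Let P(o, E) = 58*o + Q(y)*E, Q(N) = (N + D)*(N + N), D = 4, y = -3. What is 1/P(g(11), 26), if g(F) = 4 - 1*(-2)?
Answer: 1/192 ≈ 0.0052083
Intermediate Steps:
Q(N) = 2*N*(4 + N) (Q(N) = (N + 4)*(N + N) = (4 + N)*(2*N) = 2*N*(4 + N))
g(F) = 6 (g(F) = 4 + 2 = 6)
P(o, E) = -6*E + 58*o (P(o, E) = 58*o + (2*(-3)*(4 - 3))*E = 58*o + (2*(-3)*1)*E = 58*o - 6*E = -6*E + 58*o)
1/P(g(11), 26) = 1/(-6*26 + 58*6) = 1/(-156 + 348) = 1/192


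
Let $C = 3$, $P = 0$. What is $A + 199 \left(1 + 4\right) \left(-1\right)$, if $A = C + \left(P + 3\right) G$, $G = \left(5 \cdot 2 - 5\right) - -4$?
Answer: $-965$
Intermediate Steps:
$G = 9$ ($G = \left(10 - 5\right) + 4 = 5 + 4 = 9$)
$A = 30$ ($A = 3 + \left(0 + 3\right) 9 = 3 + 3 \cdot 9 = 3 + 27 = 30$)
$A + 199 \left(1 + 4\right) \left(-1\right) = 30 + 199 \left(1 + 4\right) \left(-1\right) = 30 + 199 \cdot 5 \left(-1\right) = 30 + 199 \left(-5\right) = 30 - 995 = -965$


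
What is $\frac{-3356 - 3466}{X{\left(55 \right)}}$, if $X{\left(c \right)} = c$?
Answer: $- \frac{6822}{55} \approx -124.04$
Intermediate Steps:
$\frac{-3356 - 3466}{X{\left(55 \right)}} = \frac{-3356 - 3466}{55} = \left(-3356 - 3466\right) \frac{1}{55} = \left(-6822\right) \frac{1}{55} = - \frac{6822}{55}$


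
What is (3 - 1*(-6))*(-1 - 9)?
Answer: -90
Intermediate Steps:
(3 - 1*(-6))*(-1 - 9) = (3 + 6)*(-10) = 9*(-10) = -90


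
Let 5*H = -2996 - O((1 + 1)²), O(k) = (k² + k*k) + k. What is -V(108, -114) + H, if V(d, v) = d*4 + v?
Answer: -4622/5 ≈ -924.40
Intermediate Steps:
O(k) = k + 2*k² (O(k) = (k² + k²) + k = 2*k² + k = k + 2*k²)
H = -3032/5 (H = (-2996 - (1 + 1)²*(1 + 2*(1 + 1)²))/5 = (-2996 - 2²*(1 + 2*2²))/5 = (-2996 - 4*(1 + 2*4))/5 = (-2996 - 4*(1 + 8))/5 = (-2996 - 4*9)/5 = (-2996 - 1*36)/5 = (-2996 - 36)/5 = (⅕)*(-3032) = -3032/5 ≈ -606.40)
V(d, v) = v + 4*d (V(d, v) = 4*d + v = v + 4*d)
-V(108, -114) + H = -(-114 + 4*108) - 3032/5 = -(-114 + 432) - 3032/5 = -1*318 - 3032/5 = -318 - 3032/5 = -4622/5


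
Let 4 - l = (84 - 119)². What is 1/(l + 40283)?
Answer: 1/39062 ≈ 2.5600e-5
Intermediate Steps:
l = -1221 (l = 4 - (84 - 119)² = 4 - 1*(-35)² = 4 - 1*1225 = 4 - 1225 = -1221)
1/(l + 40283) = 1/(-1221 + 40283) = 1/39062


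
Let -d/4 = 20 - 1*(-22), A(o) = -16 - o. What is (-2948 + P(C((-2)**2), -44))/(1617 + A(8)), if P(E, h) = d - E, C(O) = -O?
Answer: -3112/1593 ≈ -1.9535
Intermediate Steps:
d = -168 (d = -4*(20 - 1*(-22)) = -4*(20 + 22) = -4*42 = -168)
P(E, h) = -168 - E
(-2948 + P(C((-2)**2), -44))/(1617 + A(8)) = (-2948 + (-168 - (-1)*(-2)**2))/(1617 + (-16 - 1*8)) = (-2948 + (-168 - (-1)*4))/(1617 + (-16 - 8)) = (-2948 + (-168 - 1*(-4)))/(1617 - 24) = (-2948 + (-168 + 4))/1593 = (-2948 - 164)*(1/1593) = -3112*1/1593 = -3112/1593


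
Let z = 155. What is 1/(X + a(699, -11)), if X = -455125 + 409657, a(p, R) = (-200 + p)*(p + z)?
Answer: 1/380678 ≈ 2.6269e-6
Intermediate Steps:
a(p, R) = (-200 + p)*(155 + p) (a(p, R) = (-200 + p)*(p + 155) = (-200 + p)*(155 + p))
X = -45468
1/(X + a(699, -11)) = 1/(-45468 + (-31000 + 699**2 - 45*699)) = 1/(-45468 + (-31000 + 488601 - 31455)) = 1/(-45468 + 426146) = 1/380678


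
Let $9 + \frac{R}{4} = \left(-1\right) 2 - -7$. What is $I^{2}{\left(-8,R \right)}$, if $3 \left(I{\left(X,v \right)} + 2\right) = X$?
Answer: $\frac{196}{9} \approx 21.778$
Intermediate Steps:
$R = -16$ ($R = -36 + 4 \left(\left(-1\right) 2 - -7\right) = -36 + 4 \left(-2 + 7\right) = -36 + 4 \cdot 5 = -36 + 20 = -16$)
$I{\left(X,v \right)} = -2 + \frac{X}{3}$
$I^{2}{\left(-8,R \right)} = \left(-2 + \frac{1}{3} \left(-8\right)\right)^{2} = \left(-2 - \frac{8}{3}\right)^{2} = \left(- \frac{14}{3}\right)^{2} = \frac{196}{9}$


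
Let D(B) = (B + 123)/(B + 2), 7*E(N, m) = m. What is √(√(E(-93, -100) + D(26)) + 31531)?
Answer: √(6180076 + 14*I*√1757)/14 ≈ 177.57 + 0.0084306*I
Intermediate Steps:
E(N, m) = m/7
D(B) = (123 + B)/(2 + B)
√(√(E(-93, -100) + D(26)) + 31531) = √(√((⅐)*(-100) + (123 + 26)/(2 + 26)) + 31531) = √(√(-100/7 + 149/28) + 31531) = √(√(-251/28) + 31531) = √(I*√1757/14 + 31531) = √(31531 + I*√1757/14)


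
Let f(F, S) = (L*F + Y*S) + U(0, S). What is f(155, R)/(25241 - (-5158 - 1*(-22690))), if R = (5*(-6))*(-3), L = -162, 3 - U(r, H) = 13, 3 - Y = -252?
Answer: -2170/7709 ≈ -0.28149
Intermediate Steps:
Y = 255 (Y = 3 - 1*(-252) = 3 + 252 = 255)
U(r, H) = -10 (U(r, H) = 3 - 1*13 = 3 - 13 = -10)
R = 90 (R = -30*(-3) = 90)
f(F, S) = -10 - 162*F + 255*S (f(F, S) = (-162*F + 255*S) - 10 = -10 - 162*F + 255*S)
f(155, R)/(25241 - (-5158 - 1*(-22690))) = (-10 - 162*155 + 255*90)/(25241 - (-5158 - 1*(-22690))) = (-10 - 25110 + 22950)/(25241 - (-5158 + 22690)) = -2170/(25241 - 1*17532) = -2170/(25241 - 17532) = -2170/7709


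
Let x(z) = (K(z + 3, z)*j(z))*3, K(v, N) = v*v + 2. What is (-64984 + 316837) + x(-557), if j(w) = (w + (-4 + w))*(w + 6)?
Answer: 567201289425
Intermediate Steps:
K(v, N) = 2 + v**2 (K(v, N) = v**2 + 2 = 2 + v**2)
j(w) = (-4 + 2*w)*(6 + w)
x(z) = 3*(2 + (3 + z)**2)*(-24 + 2*z**2 + 8*z) (x(z) = ((2 + (z + 3)**2)*(-24 + 2*z**2 + 8*z))*3 = ((2 + (3 + z)**2)*(-24 + 2*z**2 + 8*z))*3 = 3*(2 + (3 + z)**2)*(-24 + 2*z**2 + 8*z))
(-64984 + 316837) + x(-557) = (-64984 + 316837) + 6*(2 + (3 - 557)**2)*(-12 + (-557)**2 + 4*(-557)) = 251853 + 6*(2 + (-554)**2)*(-12 + 310249 - 2228) = 251853 + 6*(2 + 306916)*308009 = 251853 + 6*306918*308009 = 251853 + 567201037572 = 567201289425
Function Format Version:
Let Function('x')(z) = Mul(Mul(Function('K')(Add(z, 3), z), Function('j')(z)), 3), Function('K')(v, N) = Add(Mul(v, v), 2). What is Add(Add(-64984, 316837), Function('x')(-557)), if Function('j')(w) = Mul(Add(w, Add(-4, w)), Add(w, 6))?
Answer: 567201289425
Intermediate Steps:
Function('K')(v, N) = Add(2, Pow(v, 2)) (Function('K')(v, N) = Add(Pow(v, 2), 2) = Add(2, Pow(v, 2)))
Function('j')(w) = Mul(Add(-4, Mul(2, w)), Add(6, w))
Function('x')(z) = Mul(3, Add(2, Pow(Add(3, z), 2)), Add(-24, Mul(2, Pow(z, 2)), Mul(8, z))) (Function('x')(z) = Mul(Mul(Add(2, Pow(Add(z, 3), 2)), Add(-24, Mul(2, Pow(z, 2)), Mul(8, z))), 3) = Mul(Mul(Add(2, Pow(Add(3, z), 2)), Add(-24, Mul(2, Pow(z, 2)), Mul(8, z))), 3) = Mul(3, Add(2, Pow(Add(3, z), 2)), Add(-24, Mul(2, Pow(z, 2)), Mul(8, z))))
Add(Add(-64984, 316837), Function('x')(-557)) = Add(Add(-64984, 316837), Mul(6, Add(2, Pow(Add(3, -557), 2)), Add(-12, Pow(-557, 2), Mul(4, -557)))) = Add(251853, Mul(6, Add(2, Pow(-554, 2)), Add(-12, 310249, -2228))) = Add(251853, Mul(6, Add(2, 306916), 308009)) = Add(251853, Mul(6, 306918, 308009)) = Add(251853, 567201037572) = 567201289425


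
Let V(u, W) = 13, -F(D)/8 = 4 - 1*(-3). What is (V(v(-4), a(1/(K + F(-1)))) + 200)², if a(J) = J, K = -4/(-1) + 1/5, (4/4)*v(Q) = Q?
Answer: 45369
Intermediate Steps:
v(Q) = Q
F(D) = -56 (F(D) = -8*(4 - 1*(-3)) = -8*(4 + 3) = -8*7 = -56)
K = 21/5 (K = -4*(-1) + 1*(⅕) = 4 + ⅕ = 21/5 ≈ 4.2000)
(V(v(-4), a(1/(K + F(-1)))) + 200)² = (13 + 200)² = 213² = 45369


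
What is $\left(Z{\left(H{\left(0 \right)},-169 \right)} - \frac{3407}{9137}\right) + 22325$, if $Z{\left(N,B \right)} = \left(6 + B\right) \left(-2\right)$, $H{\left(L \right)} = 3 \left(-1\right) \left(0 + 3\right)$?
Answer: $\frac{206958780}{9137} \approx 22651.0$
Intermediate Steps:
$H{\left(L \right)} = -9$ ($H{\left(L \right)} = \left(-3\right) 3 = -9$)
$Z{\left(N,B \right)} = -12 - 2 B$
$\left(Z{\left(H{\left(0 \right)},-169 \right)} - \frac{3407}{9137}\right) + 22325 = \left(\left(-12 - -338\right) - \frac{3407}{9137}\right) + 22325 = \left(\left(-12 + 338\right) - \frac{3407}{9137}\right) + 22325 = \left(326 - \frac{3407}{9137}\right) + 22325 = \frac{2975255}{9137} + 22325 = \frac{206958780}{9137}$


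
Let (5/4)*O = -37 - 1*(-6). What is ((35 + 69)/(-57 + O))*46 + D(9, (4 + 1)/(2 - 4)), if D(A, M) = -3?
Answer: -25147/409 ≈ -61.484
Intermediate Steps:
O = -124/5 (O = 4*(-37 - 1*(-6))/5 = 4*(-37 + 6)/5 = (4/5)*(-31) = -124/5 ≈ -24.800)
((35 + 69)/(-57 + O))*46 + D(9, (4 + 1)/(2 - 4)) = ((35 + 69)/(-57 - 124/5))*46 - 3 = (104/(-409/5))*46 - 3 = (104*(-5/409))*46 - 3 = -520/409*46 - 3 = -23920/409 - 3 = -25147/409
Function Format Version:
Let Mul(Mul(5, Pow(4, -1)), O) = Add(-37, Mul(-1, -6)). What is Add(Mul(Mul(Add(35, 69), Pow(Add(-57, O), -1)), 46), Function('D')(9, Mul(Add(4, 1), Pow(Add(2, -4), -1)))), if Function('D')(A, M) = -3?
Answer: Rational(-25147, 409) ≈ -61.484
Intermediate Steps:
O = Rational(-124, 5) (O = Mul(Rational(4, 5), Add(-37, Mul(-1, -6))) = Mul(Rational(4, 5), Add(-37, 6)) = Mul(Rational(4, 5), -31) = Rational(-124, 5) ≈ -24.800)
Add(Mul(Mul(Add(35, 69), Pow(Add(-57, O), -1)), 46), Function('D')(9, Mul(Add(4, 1), Pow(Add(2, -4), -1)))) = Add(Mul(Mul(Add(35, 69), Pow(Add(-57, Rational(-124, 5)), -1)), 46), -3) = Add(Mul(Mul(104, Pow(Rational(-409, 5), -1)), 46), -3) = Add(Mul(Mul(104, Rational(-5, 409)), 46), -3) = Add(Mul(Rational(-520, 409), 46), -3) = Add(Rational(-23920, 409), -3) = Rational(-25147, 409)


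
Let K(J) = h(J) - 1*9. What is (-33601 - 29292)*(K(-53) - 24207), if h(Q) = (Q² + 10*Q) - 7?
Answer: 1380123992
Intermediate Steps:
h(Q) = -7 + Q² + 10*Q
K(J) = -16 + J² + 10*J (K(J) = (-7 + J² + 10*J) - 1*9 = (-7 + J² + 10*J) - 9 = -16 + J² + 10*J)
(-33601 - 29292)*(K(-53) - 24207) = (-33601 - 29292)*((-16 + (-53)² + 10*(-53)) - 24207) = -62893*((-16 + 2809 - 530) - 24207) = -62893*(2263 - 24207) = -62893*(-21944) = 1380123992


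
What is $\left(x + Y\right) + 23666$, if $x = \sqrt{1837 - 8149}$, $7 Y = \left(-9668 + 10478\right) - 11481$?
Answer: $\frac{154991}{7} + 2 i \sqrt{1578} \approx 22142.0 + 79.448 i$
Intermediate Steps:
$Y = - \frac{10671}{7}$ ($Y = \frac{\left(-9668 + 10478\right) - 11481}{7} = \frac{810 - 11481}{7} = \frac{1}{7} \left(-10671\right) = - \frac{10671}{7} \approx -1524.4$)
$x = 2 i \sqrt{1578}$ ($x = \sqrt{-6312} = 2 i \sqrt{1578} \approx 79.448 i$)
$\left(x + Y\right) + 23666 = \left(2 i \sqrt{1578} - \frac{10671}{7}\right) + 23666 = \left(- \frac{10671}{7} + 2 i \sqrt{1578}\right) + 23666 = \frac{154991}{7} + 2 i \sqrt{1578}$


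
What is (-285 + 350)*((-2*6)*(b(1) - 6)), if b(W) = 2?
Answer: 3120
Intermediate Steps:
(-285 + 350)*((-2*6)*(b(1) - 6)) = (-285 + 350)*((-2*6)*(2 - 6)) = 65*(-12*(-4)) = 65*48 = 3120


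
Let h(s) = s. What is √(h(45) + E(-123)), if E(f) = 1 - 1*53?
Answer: I*√7 ≈ 2.6458*I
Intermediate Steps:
E(f) = -52 (E(f) = 1 - 53 = -52)
√(h(45) + E(-123)) = √(45 - 52) = √(-7) = I*√7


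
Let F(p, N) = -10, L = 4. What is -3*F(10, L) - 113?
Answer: -83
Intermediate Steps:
-3*F(10, L) - 113 = -3*(-10) - 113 = 30 - 113 = -83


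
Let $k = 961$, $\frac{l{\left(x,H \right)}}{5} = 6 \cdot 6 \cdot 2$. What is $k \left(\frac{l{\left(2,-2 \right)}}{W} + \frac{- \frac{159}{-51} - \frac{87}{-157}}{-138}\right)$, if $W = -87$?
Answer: $- \frac{21374004620}{5340669} \approx -4002.1$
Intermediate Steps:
$l{\left(x,H \right)} = 360$ ($l{\left(x,H \right)} = 5 \cdot 6 \cdot 6 \cdot 2 = 5 \cdot 36 \cdot 2 = 5 \cdot 72 = 360$)
$k \left(\frac{l{\left(2,-2 \right)}}{W} + \frac{- \frac{159}{-51} - \frac{87}{-157}}{-138}\right) = 961 \left(\frac{360}{-87} + \frac{- \frac{159}{-51} - \frac{87}{-157}}{-138}\right) = 961 \left(360 \left(- \frac{1}{87}\right) + \left(\left(-159\right) \left(- \frac{1}{51}\right) - - \frac{87}{157}\right) \left(- \frac{1}{138}\right)\right) = 961 \left(- \frac{120}{29} + \left(\frac{53}{17} + \frac{87}{157}\right) \left(- \frac{1}{138}\right)\right) = 961 \left(- \frac{120}{29} + \frac{9800}{2669} \left(- \frac{1}{138}\right)\right) = 961 \left(- \frac{120}{29} - \frac{4900}{184161}\right) = 961 \left(- \frac{22241420}{5340669}\right) = - \frac{21374004620}{5340669}$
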